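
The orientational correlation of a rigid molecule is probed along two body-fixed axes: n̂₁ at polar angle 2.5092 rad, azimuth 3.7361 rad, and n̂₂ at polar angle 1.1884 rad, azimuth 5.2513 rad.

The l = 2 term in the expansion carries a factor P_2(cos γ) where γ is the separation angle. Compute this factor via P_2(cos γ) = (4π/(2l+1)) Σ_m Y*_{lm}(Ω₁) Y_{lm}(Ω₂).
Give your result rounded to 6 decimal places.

Expand P_2 via completeness: Σ_{m} conj(Y_{2,m}) at Ω₁ times Y_{2,m} at Ω₂ —
  m=-2: Y*=0.05028 + 0.12524j  Y=-0.15735 + 0.29290j  product -0.04459 - 0.00498j
  m=-1: Y*=0.30513 + 0.20630j  Y=0.13726 + 0.22954j  product -0.00547 + 0.09836j
  m=+0: Y*=0.30022 + 0.00000j  Y=-0.18365 + 0.00000j  product -0.05513 + 0.00000j
  m=+1: Y*=-0.30513 + 0.20630j  Y=-0.13726 + 0.22954j  product -0.00547 - 0.09836j
  m=+2: Y*=0.05028 - 0.12524j  Y=-0.15735 - 0.29290j  product -0.04459 + 0.00498j
Accumulated sum -0.15527 + 0.00000j; after 4π/(2l+1) scaling, -0.39023 + 0.00000j ⇒ P_2 = -0.390235

-0.390235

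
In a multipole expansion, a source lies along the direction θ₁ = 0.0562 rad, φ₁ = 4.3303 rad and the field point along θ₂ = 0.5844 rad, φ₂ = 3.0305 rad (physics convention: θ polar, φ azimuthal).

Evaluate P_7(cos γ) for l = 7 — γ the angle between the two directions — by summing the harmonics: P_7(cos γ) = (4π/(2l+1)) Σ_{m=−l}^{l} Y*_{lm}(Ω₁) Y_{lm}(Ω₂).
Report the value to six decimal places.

Term-by-term m-sum for l=7 (normalisation 4π/15 = 0.837758):
  term(m=-7) = -0.00000 + 0.00000j   from Y*(Ω₁)=0.00000 - 0.00000j, Y(Ω₂)=-0.00554 - 0.00546j
  term(m=-6) = 0.00000 + 0.00000j   from Y*(Ω₁)=0.00000 + 0.00000j, Y(Ω₂)=0.03458 + 0.02721j
  term(m=-5) = 0.00000 + 0.00000j   from Y*(Ω₁)=-0.00000 + 0.00000j, Y(Ω₂)=-0.12816 - 0.07954j
  term(m=-4) = 0.00001 - 0.00002j   from Y*(Ω₁)=0.00000 - 0.00007j, Y(Ω₂)=0.30939 + 0.14731j
  term(m=-3) = -0.00055 - 0.00052j   from Y*(Ω₁)=0.00142 + 0.00064j, Y(Ω₂)=-0.46146 - 0.15975j
  term(m=-2) = -0.00611 + 0.00368j   from Y*(Ω₁)=-0.01688 + 0.01618j, Y(Ω₂)=0.29748 + 0.06720j
  term(m=-1) = -0.01317 - 0.04741j   from Y*(Ω₁)=-0.08380 - 0.20855j, Y(Ω₂)=0.21759 + 0.02427j
  term(m=+0) = -0.40530 + 0.00000j   from Y*(Ω₁)=1.04476 + 0.00000j, Y(Ω₂)=-0.38794 + 0.00000j
  term(m=+1) = -0.01317 + 0.04741j   from Y*(Ω₁)=0.08380 - 0.20855j, Y(Ω₂)=-0.21759 + 0.02427j
  term(m=+2) = -0.00611 - 0.00368j   from Y*(Ω₁)=-0.01688 - 0.01618j, Y(Ω₂)=0.29748 - 0.06720j
  term(m=+3) = -0.00055 + 0.00052j   from Y*(Ω₁)=-0.00142 + 0.00064j, Y(Ω₂)=0.46146 - 0.15975j
  term(m=+4) = 0.00001 + 0.00002j   from Y*(Ω₁)=0.00000 + 0.00007j, Y(Ω₂)=0.30939 - 0.14731j
  term(m=+5) = 0.00000 - 0.00000j   from Y*(Ω₁)=0.00000 + 0.00000j, Y(Ω₂)=0.12816 - 0.07954j
  term(m=+6) = 0.00000 - 0.00000j   from Y*(Ω₁)=0.00000 - 0.00000j, Y(Ω₂)=0.03458 - 0.02721j
  term(m=+7) = -0.00000 - 0.00000j   from Y*(Ω₁)=-0.00000 - 0.00000j, Y(Ω₂)=0.00554 - 0.00546j
Σ over m = -0.44495 + 0.00000j; ×(4π/15) → -0.37276 + 0.00000j. Real part: -0.372757

-0.372757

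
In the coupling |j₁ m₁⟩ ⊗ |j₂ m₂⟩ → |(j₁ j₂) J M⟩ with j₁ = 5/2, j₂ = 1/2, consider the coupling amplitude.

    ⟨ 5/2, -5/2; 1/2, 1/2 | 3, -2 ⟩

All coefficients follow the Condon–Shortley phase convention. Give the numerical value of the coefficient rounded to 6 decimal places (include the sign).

√[7·0!5!1!/7! · 0!5!1!0!1!5!] = √(2400)
  +(−1)^0/∏(0,0,5,1,0,0)! = 1/120  (running 1/120)
⟨..|..⟩ = √(2400)·(1/120) = +0.408248

+0.408248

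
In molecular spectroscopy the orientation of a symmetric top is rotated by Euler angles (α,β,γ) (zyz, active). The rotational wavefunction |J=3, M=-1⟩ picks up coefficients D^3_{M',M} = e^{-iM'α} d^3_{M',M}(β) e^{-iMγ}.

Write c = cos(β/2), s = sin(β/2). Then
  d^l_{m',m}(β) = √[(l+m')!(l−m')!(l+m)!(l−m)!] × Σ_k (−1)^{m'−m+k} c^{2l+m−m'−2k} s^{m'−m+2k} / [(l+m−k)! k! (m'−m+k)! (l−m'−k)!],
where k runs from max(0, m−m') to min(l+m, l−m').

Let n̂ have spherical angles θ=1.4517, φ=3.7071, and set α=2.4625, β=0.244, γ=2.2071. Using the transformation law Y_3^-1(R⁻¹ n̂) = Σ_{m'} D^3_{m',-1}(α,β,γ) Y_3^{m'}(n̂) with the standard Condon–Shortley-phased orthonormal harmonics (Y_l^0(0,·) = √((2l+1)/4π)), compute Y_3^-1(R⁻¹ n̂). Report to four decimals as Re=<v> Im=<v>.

Need the full column D^3_{m',-1} for m'=−3..3 at α=2.4625, β=0.2440, γ=2.2071.
cos(β/2)=0.992567, sin(β/2)=0.121698
d^3_{-3,-1}: single k=2 term ⇒ +0.055674;  D = -0.054873-0.009409i
d^3_{-2,-1}: k∈[1..2] ⇒ +0.370750 -0.011147 = +0.359603;  D = +0.237625+0.269905i
d^3_{-1,-1}: k∈[0..2] ⇒ +0.956224 -0.114999 +0.001297 = +0.842522;  D = -0.036040-0.841750i
d^3_{0,-1}: k∈[0..2] ⇒ -0.406137 +0.018316 -0.000092 = -0.387912;  D = +0.230508-0.311997i
d^3_{1,-1}: k∈[0..2] ⇒ +0.086249 -0.001729 +0.000003 = +0.084524;  D = +0.081782-0.021353i
d^3_{2,-1}: k∈[0..1] ⇒ -0.011147 +0.000084 = -0.011063;  D = +0.010085+0.004548i
d^3_{3,-1}: single k=0 term ⇒ +0.000837;  D = +0.000378+0.000747i
Y_3^{m'}(θ=1.4517,φ=3.7071) and Σ D·Y over m':
  (-0.0549-0.0094i)·(+0.0512+0.4052i)  (+0.2376+0.2699i)·(+0.0510-0.1083i)  (-0.0360-0.8418i)·(+0.2518-0.1598i)  (+0.2305-0.3120i)·(-0.1299+0.0000i)  (+0.0818-0.0214i)·(-0.2518-0.1598i)  (+0.0101+0.0045i)·(+0.0510+0.1083i)  (+0.0004+0.0007i)·(-0.0512+0.4052i)
Y_3^-1(R⁻¹ n̂) = -0.155493-0.206631i

Re=-0.1555 Im=-0.2066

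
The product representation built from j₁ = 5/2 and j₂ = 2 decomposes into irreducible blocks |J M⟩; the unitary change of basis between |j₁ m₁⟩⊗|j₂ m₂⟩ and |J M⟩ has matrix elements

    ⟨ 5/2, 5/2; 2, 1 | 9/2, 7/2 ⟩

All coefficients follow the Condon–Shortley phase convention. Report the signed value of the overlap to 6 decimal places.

+√(4/9) ≈ +0.666667

√[10·0!5!4!/10! · 5!0!3!1!8!1!] = √(230400)
  +(−1)^0/∏(0,0,0,3,5,1)! = 1/720  (running 1/720)
⟨..|..⟩ = √(230400)·(1/720) = +0.666667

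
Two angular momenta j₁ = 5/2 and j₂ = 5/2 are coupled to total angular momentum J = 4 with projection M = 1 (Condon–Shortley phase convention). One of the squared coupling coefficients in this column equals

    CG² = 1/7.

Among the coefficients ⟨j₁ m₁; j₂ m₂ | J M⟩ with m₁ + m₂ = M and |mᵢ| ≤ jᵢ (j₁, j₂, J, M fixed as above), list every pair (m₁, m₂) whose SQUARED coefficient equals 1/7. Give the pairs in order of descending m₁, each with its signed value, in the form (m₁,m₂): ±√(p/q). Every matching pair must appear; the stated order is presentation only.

(5/2,-3/2): +√(1/7); (-3/2,5/2): −√(1/7)

Admissible pairs with m₁+m₂ = M = 1: (-3/2,5/2), (-1/2,3/2), (1/2,1/2), (3/2,-1/2), (5/2,-3/2)
  (m₁,m₂)=(5/2,-3/2): CG² = 1/7, CG = +√(1/7)   ← matches the target
  (m₁,m₂)=(3/2,-1/2): CG² = 5/14, CG = +√(5/14)
  (m₁,m₂)=(1/2,1/2): CG² = 0/1, CG = 0
  (m₁,m₂)=(-1/2,3/2): CG² = 5/14, CG = −√(5/14)
  (m₁,m₂)=(-3/2,5/2): CG² = 1/7, CG = −√(1/7)   ← matches the target
Pairs with CG² = 1/7: (5/2,-3/2): +√(1/7); (-3/2,5/2): −√(1/7)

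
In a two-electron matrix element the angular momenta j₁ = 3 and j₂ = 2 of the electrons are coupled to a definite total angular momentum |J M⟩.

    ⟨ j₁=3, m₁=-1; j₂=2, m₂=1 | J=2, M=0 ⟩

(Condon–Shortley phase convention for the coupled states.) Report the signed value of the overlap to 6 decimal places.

+√(1/7) = +0.377964

√[5·3!3!1!/8! · 2!4!3!1!2!2!] = √(36/7)
  +(−1)^2/∏(2,1,2,1,1,0)! = 1/4  (running 1/4)
  +(−1)^3/∏(3,0,1,0,2,1)! = -1/12  (running 1/6)
⟨..|..⟩ = √(36/7)·(1/6) = +0.377964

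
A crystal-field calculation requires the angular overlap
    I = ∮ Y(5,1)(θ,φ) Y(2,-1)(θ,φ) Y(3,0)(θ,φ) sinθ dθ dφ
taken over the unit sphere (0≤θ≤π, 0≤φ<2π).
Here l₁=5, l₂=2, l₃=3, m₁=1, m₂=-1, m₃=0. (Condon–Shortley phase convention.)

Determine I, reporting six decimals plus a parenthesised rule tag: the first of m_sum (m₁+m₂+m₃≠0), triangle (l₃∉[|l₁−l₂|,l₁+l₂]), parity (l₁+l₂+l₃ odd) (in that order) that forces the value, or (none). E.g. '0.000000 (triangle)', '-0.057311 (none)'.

-0.214318 (none)

Rules hold: Σm=0, L=10 even, 3≤3≤7.
N = 11·5·7 = 385
Δ = 4!·6!·0!/11! = 1/2310
Racah Σ t=2..2: t=2:+1/144 = 1/144
⇒ 3j(5 2 3; 0 0 0)² = 10/231, sgn -1
Racah Σ t=1..1: t=1:−1/216 = -1/216
⇒ 3j(5 2 3; 1 -1 0)² = 8/231, sgn +1
4πI² = N·(3j₀)²·(3jₘ)² = 400/693
I = -1·√(0.577201/4π) = -0.21431790
No selection rule forces the value: the integral is nonzero (none).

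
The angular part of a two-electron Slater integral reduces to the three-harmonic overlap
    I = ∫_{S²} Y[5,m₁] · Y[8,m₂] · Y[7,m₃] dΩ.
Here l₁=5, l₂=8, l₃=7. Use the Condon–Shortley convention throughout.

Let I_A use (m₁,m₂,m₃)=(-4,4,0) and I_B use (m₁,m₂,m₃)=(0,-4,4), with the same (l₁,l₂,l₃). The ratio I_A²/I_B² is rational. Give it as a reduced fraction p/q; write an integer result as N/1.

3/55

Same 5,8,7: normalisation and zero-m 3j drop out of the ratio.
A: Δ: 6! 4! 10! / 21! → 1/814773960; sum: t=5:−1/87091200 t=6:+1/74649600 = 1/522547200; 3j²(5 8 7; -4 4 0) = Δ·Π!·Σ² = 2/4199  (sign -1)
B: Δ: 6! 4! 10! / 21! → 1/814773960; sum: t=1:−1/87091200 t=2:+1/23224320 t=3:−1/52254720 t=4:+1/1045094400 = 1/74649600; 3j²(5 8 7; 0 -4 4) = Δ·Π!·Σ² = 110/12597  (sign -1)
I_A²/I_B² = (2/4199)/(110/12597) = 3/55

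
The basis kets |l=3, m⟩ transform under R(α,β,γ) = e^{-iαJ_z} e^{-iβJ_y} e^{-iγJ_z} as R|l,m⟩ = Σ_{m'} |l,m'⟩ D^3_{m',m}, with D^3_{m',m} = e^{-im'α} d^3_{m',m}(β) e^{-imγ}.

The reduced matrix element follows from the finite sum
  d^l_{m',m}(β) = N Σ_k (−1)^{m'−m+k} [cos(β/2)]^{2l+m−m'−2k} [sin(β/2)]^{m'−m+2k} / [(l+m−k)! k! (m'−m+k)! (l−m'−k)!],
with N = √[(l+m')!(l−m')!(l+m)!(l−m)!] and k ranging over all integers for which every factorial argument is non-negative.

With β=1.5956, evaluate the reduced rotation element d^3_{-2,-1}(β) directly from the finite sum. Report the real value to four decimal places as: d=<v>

d^3_{-2,-1}(β=1.5956) via the finite sum:
Half-angle: c=0.698283, s=0.715822. N=√(1·120·2·24)=75.894664
k: max(0,(-1)−(-2))=1 … min(3+(-1),3−(-2))=2
  k=1: (−1)^0·75.8947/(24)·0.6983^5·0.7158^1 = +0.375805
  k=2: (−1)^1·75.8947/(12)·0.6983^3·0.7158^3 = -0.789840
d^3_{-2,-1}(1.5956) = +0.375805 -0.789840 = -0.414035

d=-0.4140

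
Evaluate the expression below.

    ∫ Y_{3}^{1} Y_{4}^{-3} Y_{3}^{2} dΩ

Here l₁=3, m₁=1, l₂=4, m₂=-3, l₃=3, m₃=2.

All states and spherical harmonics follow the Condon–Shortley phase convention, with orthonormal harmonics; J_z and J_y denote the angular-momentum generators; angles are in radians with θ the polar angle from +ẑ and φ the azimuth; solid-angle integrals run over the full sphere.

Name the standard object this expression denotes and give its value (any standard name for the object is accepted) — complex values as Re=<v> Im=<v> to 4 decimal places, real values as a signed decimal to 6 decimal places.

Gaunt coefficient, -0.095955

This is a Gaunt coefficient — the integral of a triple product of spherical harmonics over the sphere.
Rules hold: Σm=0, L=10 even, 1≤3≤7.
N = 7·9·7 = 441
Δ = 4!·2!·4!/11! = 1/34650
Racah Σ t=1..3: t=1:−1/72 t=2:+1/16 t=3:−1/72 = 5/144
⇒ 3j(3 4 3; 0 0 0)² = 2/77, sgn -1
Racah Σ t=0..1: t=0:+1/288 t=1:−1/144 = -1/288
⇒ 3j(3 4 3; 1 -3 2)² = 1/99, sgn +1
4πI² = N·(3j₀)²·(3jₘ)² = 14/121
I = -1·√(0.115702/4π) = -0.09595473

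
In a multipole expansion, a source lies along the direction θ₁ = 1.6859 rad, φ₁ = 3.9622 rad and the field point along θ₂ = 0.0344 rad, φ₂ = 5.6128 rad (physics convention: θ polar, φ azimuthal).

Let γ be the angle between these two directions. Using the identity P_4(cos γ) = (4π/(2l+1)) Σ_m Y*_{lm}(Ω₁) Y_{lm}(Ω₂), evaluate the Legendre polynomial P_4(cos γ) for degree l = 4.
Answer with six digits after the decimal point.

Addition theorem: P_4(cos γ) = (4π/9) Σ_m Y*_{lm}(Ω₁) Y_{lm}(Ω₂), m = −4…4:
  m=-4: (-0.426669-0.060491i) × (-0.000001+0.000000i) = +0.000000-0.000000i  (running Σ = +0.000000-0.000000i)
  m=-3: (-0.109595+0.088584i) × (-0.000022+0.000046i) = -0.000002-0.000007i  (running Σ = -0.000001-0.000007i)
  m=-2: (+0.021082-0.298888i) × (+0.000541+0.002309i) = +0.000701-0.000113i  (running Σ = +0.000700-0.000120i)
  m=-1: (-0.106998-0.114811i) × (+0.050863+0.040328i) = -0.000812-0.010155i  (running Σ = -0.000112-0.010275i)
  m=0: (+0.276140-0.000000i) × (+0.841284+0.000000i) = +0.232312+0.000000i  (running Σ = +0.232200-0.010275i)
  m=1: (+0.106998-0.114811i) × (-0.050863+0.040328i) = -0.000812+0.010155i  (running Σ = +0.231388-0.000120i)
  m=2: (+0.021082+0.298888i) × (+0.000541-0.002309i) = +0.000701+0.000113i  (running Σ = +0.232089-0.000007i)
  m=3: (+0.109595+0.088584i) × (+0.000022+0.000046i) = -0.000002+0.000007i  (running Σ = +0.232088-0.000000i)
  m=4: (-0.426669+0.060491i) × (-0.000001-0.000000i) = +0.000000+0.000000i  (running Σ = +0.232088+0.000000i)
Accumulated sum +0.232088+0.000000i; after 4π/(2l+1) scaling, +0.324056+0.000000i ⇒ P_4 = 0.324056

0.324056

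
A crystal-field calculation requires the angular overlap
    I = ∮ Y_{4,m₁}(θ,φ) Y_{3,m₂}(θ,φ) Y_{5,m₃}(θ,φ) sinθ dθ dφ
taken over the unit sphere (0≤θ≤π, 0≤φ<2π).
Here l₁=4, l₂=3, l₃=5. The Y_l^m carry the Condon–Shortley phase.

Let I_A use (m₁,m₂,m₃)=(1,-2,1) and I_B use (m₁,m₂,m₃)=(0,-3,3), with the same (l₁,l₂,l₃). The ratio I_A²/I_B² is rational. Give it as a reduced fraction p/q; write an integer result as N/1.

Shared (l₁,l₂,l₃)=(4,3,5): N and (l;000)² cancel in I_A²/I_B².
A: Δ = 2!·6!·4!/13! = 1/180180; Racah Σ t=0..1: t=0:+1/432 t=1:−1/1152 = 5/3456; ⇒ 3j(4 3 5; 1 -2 1)² = 625/36036, sgn +1
B: Δ = 2!·6!·4!/13! = 1/180180; Racah Σ t=0..0: t=0:+1/2304 = 1/2304; ⇒ 3j(4 3 5; 0 -3 3)² = 5/143, sgn +1
I_A²/I_B² = (625/36036)/(5/143) = 125/252

125/252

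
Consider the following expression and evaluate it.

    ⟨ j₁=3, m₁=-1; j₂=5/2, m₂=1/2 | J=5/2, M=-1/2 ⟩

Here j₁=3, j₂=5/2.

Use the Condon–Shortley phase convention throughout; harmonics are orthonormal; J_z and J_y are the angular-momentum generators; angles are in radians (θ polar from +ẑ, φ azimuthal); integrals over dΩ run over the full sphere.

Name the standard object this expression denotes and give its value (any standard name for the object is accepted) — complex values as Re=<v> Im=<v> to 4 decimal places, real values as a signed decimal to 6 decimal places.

This is a Clebsch–Gordan (vector-coupling) coefficient.
j₁+j₂−J=3  J+j₁−j₂=3  J−j₁+j₂=2  j₁+j₂+J+1=9
(j₁±m₁, j₂±m₂, J±M) = (2,4,3,2,2,3)
P² = 288/35
sum k=1..3:
  [1] −1/24 = -1/24
  [2] +1/4 = 1/4
  [3] −1/24 = -1/24
S = 1/6
C² = P²·S² = 8/35 ; C = +0.478091

Clebsch–Gordan coefficient, +√(8/35) ≈ +0.478091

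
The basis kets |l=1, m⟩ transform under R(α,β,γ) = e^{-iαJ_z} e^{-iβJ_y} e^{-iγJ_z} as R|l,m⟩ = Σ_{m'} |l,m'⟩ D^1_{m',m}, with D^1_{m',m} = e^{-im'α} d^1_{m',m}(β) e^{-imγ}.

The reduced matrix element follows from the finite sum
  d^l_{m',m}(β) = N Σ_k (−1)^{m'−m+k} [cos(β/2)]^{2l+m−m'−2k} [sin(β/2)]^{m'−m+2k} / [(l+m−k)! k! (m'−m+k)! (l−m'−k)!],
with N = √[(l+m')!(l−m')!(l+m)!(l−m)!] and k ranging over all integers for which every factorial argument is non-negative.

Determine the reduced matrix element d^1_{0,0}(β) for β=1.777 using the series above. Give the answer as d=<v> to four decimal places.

d^1_{0,0}(β=1.7770) via the finite sum:
c=cos(1.777000/2)=0.630577, s=sin(1.777000/2)=0.776127; N=√[1·1·1·1]=1.000000
k: max(0,(0)−(0))=0 … min(1+(0),1−(0))=1
  k=0: (−1)^0·1.0000/(1)·0.6306^2·0.7761^0 = +0.397627
  k=1: (−1)^1·1.0000/(1)·0.6306^0·0.7761^2 = -0.602373
d^1_{0,0}(1.7770) = +0.397627 -0.602373 = -0.204745

d=-0.2047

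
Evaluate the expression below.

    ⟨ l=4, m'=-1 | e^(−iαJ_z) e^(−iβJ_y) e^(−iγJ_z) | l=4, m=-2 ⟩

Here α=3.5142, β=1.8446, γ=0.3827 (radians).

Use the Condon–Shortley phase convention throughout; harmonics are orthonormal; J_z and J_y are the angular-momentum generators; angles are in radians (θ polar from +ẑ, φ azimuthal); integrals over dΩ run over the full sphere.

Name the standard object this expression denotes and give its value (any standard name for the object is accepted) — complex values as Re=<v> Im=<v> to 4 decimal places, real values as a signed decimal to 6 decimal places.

This is a Wigner D-matrix element — the rotation-matrix element ⟨l m'| R(α,β,γ) |l m⟩ in the angular-momentum basis.
First d^4_{-1,-2}(β=1.8446), then the phase factors e^{-i(-1)α} and e^{-i(-2)γ}:
Half-angle: c=0.603989, s=0.796993. N=√(6·120·2·720)=1018.233765
k∈{0,1,2} keeps every argument non-negative
  k=0: (−1)^1·1018.2338/(240)·0.6040^7·0.7970^1 = -0.099150
  k=1: (−1)^2·1018.2338/(48)·0.6040^5·0.7970^3 = +0.863204
  k=2: (−1)^3·1018.2338/(72)·0.6040^3·0.7970^5 = -1.002014
d^4_{-1,-2}(1.8446) = -0.099150 +0.863204 -1.002014 = -0.237959
Attach z-rotation phases: D = e^{-i(-1)(3.5142)}·(-0.237959)·e^{-i(-2)(0.3827)} = +0.099801+0.216019i

Wigner D-matrix element, Re=0.0998 Im=0.2160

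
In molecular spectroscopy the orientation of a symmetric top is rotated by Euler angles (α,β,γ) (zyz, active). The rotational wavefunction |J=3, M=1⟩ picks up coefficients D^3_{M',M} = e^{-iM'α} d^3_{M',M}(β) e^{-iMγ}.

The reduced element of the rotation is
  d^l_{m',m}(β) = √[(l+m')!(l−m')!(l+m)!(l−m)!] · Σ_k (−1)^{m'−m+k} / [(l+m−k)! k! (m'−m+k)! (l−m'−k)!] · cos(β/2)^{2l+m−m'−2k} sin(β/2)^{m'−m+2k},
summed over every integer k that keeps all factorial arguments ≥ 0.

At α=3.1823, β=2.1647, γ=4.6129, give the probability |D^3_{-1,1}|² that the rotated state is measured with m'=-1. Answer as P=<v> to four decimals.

P=0.1370

First d^3_{-1,1}(β=2.1647), then the phase factors e^{-i(-1)α} and e^{-i(1)γ}:
c=cos(2.164700/2)=0.469254, s=sin(2.164700/2)=0.883063; N=√[2·24·24·2]=48.000000
Admissible k: 2..4 (factorial args all ≥0)
  k=2: (−1)^0·48.0000/(8)·0.4693^4·0.8831^2 = +0.226865
  k=3: (−1)^1·48.0000/(6)·0.4693^2·0.8831^4 = -1.071207
  k=4: (−1)^2·48.0000/(48)·0.4693^0·0.8831^6 = +0.474188
d^3_{-1,1}(2.1647) = +0.226865 -1.071207 +0.474188 = -0.370154
|D^3_{-1,1}|² = |d^3_{-1,1}(β)|² = (-0.370154)² = 0.137014 (the z-rotation phases have unit modulus)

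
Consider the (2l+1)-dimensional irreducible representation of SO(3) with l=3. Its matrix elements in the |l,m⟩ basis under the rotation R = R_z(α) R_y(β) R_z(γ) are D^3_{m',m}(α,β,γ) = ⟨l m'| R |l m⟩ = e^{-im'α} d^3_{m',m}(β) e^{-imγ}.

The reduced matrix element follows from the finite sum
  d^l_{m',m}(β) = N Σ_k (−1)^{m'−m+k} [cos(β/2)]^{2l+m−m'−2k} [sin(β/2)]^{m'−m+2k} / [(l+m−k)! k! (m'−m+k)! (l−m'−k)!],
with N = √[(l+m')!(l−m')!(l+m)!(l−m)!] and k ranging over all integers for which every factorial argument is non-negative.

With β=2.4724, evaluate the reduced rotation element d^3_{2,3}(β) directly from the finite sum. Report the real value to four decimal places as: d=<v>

d=0.0088

d^3_{2,3}(β=2.4724) via the finite sum:
With c≡cos(β/2)=0.328388 and s≡sin(β/2)=0.944543, N=[120·1·720·1]^{1/2}=293.938769
k∈{1} keeps every argument non-negative
  k=1: (−1)^0·293.9388/(120)·0.3284^5·0.9445^1 = +0.008836
d^3_{2,3}(2.4724) = +0.008836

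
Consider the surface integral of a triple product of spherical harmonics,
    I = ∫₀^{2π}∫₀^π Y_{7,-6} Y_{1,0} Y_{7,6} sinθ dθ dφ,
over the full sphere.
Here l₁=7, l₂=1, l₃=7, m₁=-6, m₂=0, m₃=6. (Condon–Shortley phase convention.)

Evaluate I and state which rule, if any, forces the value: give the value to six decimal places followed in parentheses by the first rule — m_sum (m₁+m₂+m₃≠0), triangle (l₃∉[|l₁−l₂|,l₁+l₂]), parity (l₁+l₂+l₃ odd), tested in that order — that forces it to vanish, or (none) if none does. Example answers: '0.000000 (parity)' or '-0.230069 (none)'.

l₁+l₂+l₃=15 is odd: 3j(l;000)=0 ⇒ I=0

0.000000 (parity)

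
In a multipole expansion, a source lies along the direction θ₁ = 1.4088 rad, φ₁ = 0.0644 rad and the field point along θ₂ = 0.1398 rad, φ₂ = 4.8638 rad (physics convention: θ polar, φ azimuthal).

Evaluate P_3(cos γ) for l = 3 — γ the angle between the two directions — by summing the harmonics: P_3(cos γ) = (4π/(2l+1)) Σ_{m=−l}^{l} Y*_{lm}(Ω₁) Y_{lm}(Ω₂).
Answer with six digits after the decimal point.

-0.244852

Expand P_3 via completeness: Σ_{m} conj(Y_{3,m}) at Ω₁ times Y_{3,m} at Ω₂ —
  m=-3: (0.393588, 0.077002) × (-0.000495, -0.001014) = (-0.000117, -0.000437)  (running Σ = (-0.000117, -0.000437))
  m=-2: (0.159217, 0.020621) × (-0.018756, 0.005860) = (-0.003107, 0.000546)  (running Σ = (-0.003224, 0.000109))
  m=-1: (-0.276888, -0.017856) × (0.026511, 0.173751) = (-0.004238, -0.048583)  (running Σ = (-0.007462, -0.048474))
  m=0: (-0.172739, -0.000000) × (0.703195, 0.000000) = (-0.121469, -0.000000)  (running Σ = (-0.128931, -0.048474))
  m=1: (0.276888, -0.017856) × (-0.026511, 0.173751) = (-0.004238, 0.048583)  (running Σ = (-0.133169, 0.000109))
  m=2: (0.159217, -0.020621) × (-0.018756, -0.005860) = (-0.003107, -0.000546)  (running Σ = (-0.136276, -0.000437))
  m=3: (-0.393588, 0.077002) × (0.000495, -0.001014) = (-0.000117, 0.000437)  (running Σ = (-0.136393, 0.000000))
Accumulated sum (-0.136393, 0.000000); after 4π/(2l+1) scaling, (-0.244852, 0.000000) ⇒ P_3 = -0.244852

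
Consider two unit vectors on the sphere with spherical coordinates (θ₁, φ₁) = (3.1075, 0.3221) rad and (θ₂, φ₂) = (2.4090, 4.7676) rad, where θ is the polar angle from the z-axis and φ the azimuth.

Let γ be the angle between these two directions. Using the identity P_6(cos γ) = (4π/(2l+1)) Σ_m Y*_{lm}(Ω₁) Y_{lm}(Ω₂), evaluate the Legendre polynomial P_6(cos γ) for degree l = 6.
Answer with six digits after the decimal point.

-0.242757

Expand P_6 via completeness: Σ_{m} conj(Y_{6,m}) at Ω₁ times Y_{6,m} at Ω₂ —
  m=-6: (-0.000000, 0.000000) × (-0.040881, 0.014061) = (0.000000, -0.000000)  (running Σ = (0.000000, -0.000000))
  m=-5: (0.000000, -0.000000) × (-0.045374, -0.160169) = (-0.000000, 0.000000)  (running Σ = (-0.000000, 0.000000))
  m=-4: (0.000001, 0.000005) × (0.353796, -0.079429) = (0.000001, 0.000002)  (running Σ = (0.000001, 0.000002))
  m=-3: (-0.000117, -0.000169) × (0.073562, 0.440060) = (0.000066, -0.000064)  (running Σ = (0.000067, -0.000062))
  m=-2: (0.004824, 0.003623) × (-0.163948, 0.018177) = (-0.000857, -0.000506)  (running Σ = (-0.000790, -0.000569))
  m=-1: (-0.105945, -0.035356) × (0.016958, 0.306833) = (0.009052, -0.033107)  (running Σ = (0.008262, -0.033676))
  m=0: (1.004731, -0.000000) × (-0.266397, 0.000000) = (-0.267658, 0.000000)  (running Σ = (-0.259396, -0.033676))
  m=1: (0.105945, -0.035356) × (-0.016958, 0.306833) = (0.009052, 0.033107)  (running Σ = (-0.250344, -0.000569))
  m=2: (0.004824, -0.003623) × (-0.163948, -0.018177) = (-0.000857, 0.000506)  (running Σ = (-0.251201, -0.000062))
  m=3: (0.000117, -0.000169) × (-0.073562, 0.440060) = (0.000066, 0.000064)  (running Σ = (-0.251135, 0.000002))
  m=4: (0.000001, -0.000005) × (0.353796, 0.079429) = (0.000001, -0.000002)  (running Σ = (-0.251134, 0.000000))
  m=5: (-0.000000, -0.000000) × (0.045374, -0.160169) = (-0.000000, -0.000000)  (running Σ = (-0.251134, -0.000000))
  m=6: (-0.000000, -0.000000) × (-0.040881, -0.014061) = (0.000000, 0.000000)  (running Σ = (-0.251134, -0.000000))
Accumulated sum (-0.251134, -0.000000); after 4π/(2l+1) scaling, (-0.242757, -0.000000) ⇒ P_6 = -0.242757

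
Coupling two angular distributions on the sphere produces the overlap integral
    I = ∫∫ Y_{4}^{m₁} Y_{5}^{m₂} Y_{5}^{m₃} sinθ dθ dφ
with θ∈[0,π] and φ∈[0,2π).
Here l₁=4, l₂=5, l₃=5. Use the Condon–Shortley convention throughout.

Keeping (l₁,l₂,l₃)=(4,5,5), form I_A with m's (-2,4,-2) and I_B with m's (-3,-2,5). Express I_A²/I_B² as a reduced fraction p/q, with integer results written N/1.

l's match ⇒ only the (l;m) 3-j factors differ between A and B.
A: triangle coeff Δ(4,5,5) = 1/3153150; Σ_t [3,4]: t=3:−1/25920 t=4:+1/11520 = 1/20736; (3j)²=5/429 [(4 5 5; -2 4 -2)], sign=-1
B: triangle coeff Δ(4,5,5) = 1/3153150; Σ_t [3,3]: t=3:−1/103680 = -1/103680; (3j)²=7/429 [(4 5 5; -3 -2 5)], sign=-1
I_A²/I_B² = (5/429)/(7/429) = 5/7

5/7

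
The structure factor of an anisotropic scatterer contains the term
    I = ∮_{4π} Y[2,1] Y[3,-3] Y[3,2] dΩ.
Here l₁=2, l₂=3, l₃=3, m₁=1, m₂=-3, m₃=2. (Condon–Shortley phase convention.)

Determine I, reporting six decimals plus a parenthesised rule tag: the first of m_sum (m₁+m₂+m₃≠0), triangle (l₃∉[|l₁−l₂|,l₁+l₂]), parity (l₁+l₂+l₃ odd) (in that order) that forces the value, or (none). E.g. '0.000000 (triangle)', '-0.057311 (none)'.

-0.210261 (none)

Checks pass: Σm=0; 8 even; l₃=3∈[1,5].
(2·2+1)(2·3+1)(2·3+1) = 245
Δ: 2! 2! 4! / 9! → 1/3780
sum: t=0:+1/24 t=1:−1/4 t=2:+1/24 = -1/6
3j²(2 3 3; 0 0 0) = Δ·Π!·Σ² = 4/105  (sign +1)
sum: t=0:+1/48 = 1/48
3j²(2 3 3; 1 -3 2) = Δ·Π!·Σ² = 5/84  (sign -1)
combine: 4πI² = 245·4/105·5/84 = 5/9
take √, sign -1: I = -0.21026104
No selection rule forces the value: the integral is nonzero (none).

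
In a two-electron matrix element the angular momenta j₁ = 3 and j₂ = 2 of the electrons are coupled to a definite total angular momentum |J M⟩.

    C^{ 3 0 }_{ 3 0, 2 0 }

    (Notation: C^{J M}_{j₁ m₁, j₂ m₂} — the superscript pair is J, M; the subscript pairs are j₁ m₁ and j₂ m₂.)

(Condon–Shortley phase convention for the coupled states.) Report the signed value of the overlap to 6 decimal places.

√[7·2!4!2!/9! · 3!3!2!2!3!3!] = √(48/5)
  +(−1)^0/∏(0,2,3,2,1,0)! = 1/24  (running 1/24)
  +(−1)^1/∏(1,1,2,1,2,1)! = -1/4  (running -5/24)
  +(−1)^2/∏(2,0,1,0,3,2)! = 1/24  (running -1/6)
⟨..|..⟩ = √(48/5)·(-1/6) = -0.516398

−√(4/15) ≈ -0.516398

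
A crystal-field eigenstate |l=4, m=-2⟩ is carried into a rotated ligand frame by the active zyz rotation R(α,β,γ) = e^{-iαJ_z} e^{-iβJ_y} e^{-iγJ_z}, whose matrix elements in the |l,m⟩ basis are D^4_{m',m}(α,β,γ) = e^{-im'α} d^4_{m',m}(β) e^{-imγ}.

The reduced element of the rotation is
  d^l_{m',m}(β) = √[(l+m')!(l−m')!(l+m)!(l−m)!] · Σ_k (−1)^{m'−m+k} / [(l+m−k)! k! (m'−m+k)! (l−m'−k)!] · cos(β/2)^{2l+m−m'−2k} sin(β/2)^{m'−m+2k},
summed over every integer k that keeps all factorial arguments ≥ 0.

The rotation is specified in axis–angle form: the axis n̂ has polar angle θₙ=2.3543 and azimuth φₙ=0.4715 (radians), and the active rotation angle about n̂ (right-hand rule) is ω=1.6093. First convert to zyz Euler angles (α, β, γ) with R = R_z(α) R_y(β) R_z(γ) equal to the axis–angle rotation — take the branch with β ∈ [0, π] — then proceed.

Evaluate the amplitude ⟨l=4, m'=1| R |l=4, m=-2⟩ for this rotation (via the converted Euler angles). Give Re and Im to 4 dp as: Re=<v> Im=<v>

Axis–angle → zyz. n̂ = (sinθₙcosφₙ, sinθₙsinφₙ, cosθₙ) = (+0.631145, +0.321792, -0.705766), ω = 1.6093.
R = I cosω + sinω [n̂]ₓ + (1−cosω) n̂n̂ᵀ gives
  R = [+0.375184, +0.916158, -0.141034; -0.494327, +0.069042, -0.866530; -0.784141, +0.394825, +0.478786]
β = atan2(√(R₁₃²+R₂₃²), R₃₃) = 1.071525; α = atan2(R₂₃, R₁₃) mod 2π = 4.551046; γ = atan2(R₃₂, −R₃₁) mod 2π = 0.466454
Split into d^4_{1,-2}(β=1.0715) × two z-phases.
With c≡cos(β/2)=0.859879 and s≡sin(β/2)=0.510497, N=[120·6·2·720]^{1/2}=1018.233765
The bounds max(0,m−m')=0 and min(l+m,l−m')=2 give 3 terms
  k=0: (−1)^3·1018.2338/(72)·0.8599^5·0.5105^3 = -0.884469
  k=1: (−1)^4·1018.2338/(48)·0.8599^3·0.5105^5 = +0.467612
  k=2: (−1)^5·1018.2338/(240)·0.8599^1·0.5105^7 = -0.032963
d^4_{1,-2}(1.0715) = -0.884469 +0.467612 -0.032963 = -0.449821
Phases: e^{-i·(1)·4.5510}=-0.160643+0.987013i, e^{-i·(-2)·0.4665}=+0.595501+0.803355i ⇒ D=+0.399704-0.206339i

Re=0.3997 Im=-0.2063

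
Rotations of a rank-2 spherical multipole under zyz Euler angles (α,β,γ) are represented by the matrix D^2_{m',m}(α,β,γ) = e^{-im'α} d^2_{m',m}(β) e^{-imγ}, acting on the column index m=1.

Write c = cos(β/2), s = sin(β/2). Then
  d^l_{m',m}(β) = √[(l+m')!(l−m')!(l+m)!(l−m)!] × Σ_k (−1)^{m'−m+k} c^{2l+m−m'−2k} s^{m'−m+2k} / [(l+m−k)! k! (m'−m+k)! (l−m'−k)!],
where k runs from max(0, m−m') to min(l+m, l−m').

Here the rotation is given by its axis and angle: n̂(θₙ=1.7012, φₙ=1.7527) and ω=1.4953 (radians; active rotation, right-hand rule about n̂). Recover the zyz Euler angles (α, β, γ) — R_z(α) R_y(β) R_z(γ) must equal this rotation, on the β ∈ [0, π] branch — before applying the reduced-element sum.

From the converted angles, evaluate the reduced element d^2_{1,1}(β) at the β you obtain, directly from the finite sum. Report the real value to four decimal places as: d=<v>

Axis–angle → zyz. n̂ = (sinθₙcosφₙ, sinθₙsinφₙ, cosθₙ) = (-0.179366, +0.975151, -0.130034), ω = 1.4953.
R = I cosω + sinω [n̂]ₓ + (1−cosω) n̂n̂ᵀ gives
  R = [+0.105170, -0.032053, +0.993938; -0.291381, +0.954621, +0.061616; -0.950808, -0.296094, +0.091058]
β = atan2(√(R₁₃²+R₂₃²), R₃₃) = 1.479612; α = atan2(R₂₃, R₁₃) mod 2π = 0.061913; γ = atan2(R₃₂, −R₃₁) mod 2π = 5.981291
d^2_{1,1}(β=1.4796) via the finite sum:
c=cos(1.479612/2)=0.738599, s=sin(1.479612/2)=0.674145; N=√[6·1·6·1]=6.000000
The bounds max(0,m−m')=0 and min(l+m,l−m')=1 give 2 terms
  k=0: (−1)^0·6.0000/(6)·0.7386^4·0.6741^0 = +0.297602
  k=1: (−1)^1·6.0000/(2)·0.7386^2·0.6741^2 = -0.743781
d^2_{1,1}(1.4796) = +0.297602 -0.743781 = -0.446179

d=-0.4462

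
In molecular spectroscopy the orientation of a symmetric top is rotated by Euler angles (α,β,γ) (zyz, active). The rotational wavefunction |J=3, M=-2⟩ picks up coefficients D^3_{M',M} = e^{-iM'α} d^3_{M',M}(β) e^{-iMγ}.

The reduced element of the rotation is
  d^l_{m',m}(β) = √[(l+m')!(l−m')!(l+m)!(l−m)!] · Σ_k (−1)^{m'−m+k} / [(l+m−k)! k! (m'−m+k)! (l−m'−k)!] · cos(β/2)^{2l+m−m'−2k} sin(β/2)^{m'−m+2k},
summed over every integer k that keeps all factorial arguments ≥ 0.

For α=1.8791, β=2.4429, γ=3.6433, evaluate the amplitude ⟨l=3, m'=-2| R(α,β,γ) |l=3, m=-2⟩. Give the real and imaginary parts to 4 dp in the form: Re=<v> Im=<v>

Split into d^3_{-2,-2}(β=2.4429) × two z-phases.
c=cos(2.442900/2)=0.342284, s=sin(2.442900/2)=0.939597; N=√[1·120·1·120]=120.000000
Admissible k: 0..1 (factorial args all ≥0)
  k=0: (−1)^0·120.0000/(120)·0.3423^6·0.9396^0 = +0.001608
  k=1: (−1)^1·120.0000/(24)·0.3423^4·0.9396^2 = -0.060590
d^3_{-2,-2}(2.4429) = +0.001608 -0.060590 = -0.058981
Phases: e^{-i·(-2)·1.8791}=-0.815845-0.578271i, e^{-i·(-2)·3.6433}=+0.537426+0.843311i ⇒ D=-0.002902+0.058910i

Re=-0.0029 Im=0.0589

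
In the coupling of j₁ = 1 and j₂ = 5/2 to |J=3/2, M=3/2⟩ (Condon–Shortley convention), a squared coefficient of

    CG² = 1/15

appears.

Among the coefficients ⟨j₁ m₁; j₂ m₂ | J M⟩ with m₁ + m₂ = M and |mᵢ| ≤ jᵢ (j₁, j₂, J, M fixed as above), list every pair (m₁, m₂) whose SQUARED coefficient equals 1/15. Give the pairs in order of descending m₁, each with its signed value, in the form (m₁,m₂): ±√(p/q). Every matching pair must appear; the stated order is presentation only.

(1,1/2): +√(1/15)

Admissible pairs with m₁+m₂ = M = 3/2: (-1,5/2), (0,3/2), (1,1/2)
  (m₁,m₂)=(1,1/2): CG² = 1/15, CG = +√(1/15)   ← matches the target
  (m₁,m₂)=(0,3/2): CG² = 4/15, CG = −√(4/15)
  (m₁,m₂)=(-1,5/2): CG² = 2/3, CG = +√(2/3)
Pairs with CG² = 1/15: (1,1/2): +√(1/15)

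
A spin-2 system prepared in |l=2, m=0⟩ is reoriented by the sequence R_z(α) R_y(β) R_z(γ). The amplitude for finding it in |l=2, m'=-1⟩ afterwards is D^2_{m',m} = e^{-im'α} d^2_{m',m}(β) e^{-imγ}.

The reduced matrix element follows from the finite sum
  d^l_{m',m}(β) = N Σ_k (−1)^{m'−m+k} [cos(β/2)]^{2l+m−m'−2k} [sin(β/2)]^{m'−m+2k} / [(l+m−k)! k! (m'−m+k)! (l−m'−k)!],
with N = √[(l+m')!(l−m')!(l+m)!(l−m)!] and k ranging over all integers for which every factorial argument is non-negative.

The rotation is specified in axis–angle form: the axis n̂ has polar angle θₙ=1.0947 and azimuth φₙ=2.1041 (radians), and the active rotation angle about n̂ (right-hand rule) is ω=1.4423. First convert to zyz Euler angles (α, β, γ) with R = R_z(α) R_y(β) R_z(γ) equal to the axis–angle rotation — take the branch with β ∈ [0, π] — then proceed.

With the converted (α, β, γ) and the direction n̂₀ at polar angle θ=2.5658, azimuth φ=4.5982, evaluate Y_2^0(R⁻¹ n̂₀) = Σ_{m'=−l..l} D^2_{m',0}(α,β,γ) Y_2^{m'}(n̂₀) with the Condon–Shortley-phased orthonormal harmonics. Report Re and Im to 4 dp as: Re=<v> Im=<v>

Re=0.1547 Im=0.0000

Axis–angle → zyz. n̂ = (sinθₙcosφₙ, sinθₙsinφₙ, cosθₙ) = (-0.451844, +0.765366, +0.458313), ω = 1.4423.
R = I cosω + sinω [n̂]ₓ + (1−cosω) n̂n̂ᵀ gives
  R = [+0.306144, -0.756046, +0.578507; +0.153023, +0.638864, +0.753947; -0.939606, -0.142291, +0.311277]
β = atan2(√(R₁₃²+R₂₃²), R₃₃) = 1.254259; α = atan2(R₂₃, R₁₃) mod 2π = 0.916312; γ = atan2(R₃₂, −R₃₁) mod 2π = 6.132890
Need the full column D^2_{m',0} for m'=−2..2 at α=0.9163, β=1.2543, γ=6.1329.
cos(β/2)=0.809715, sin(β/2)=0.586823
d^2_{-2,0}: single k=2 term ⇒ +0.553037;  D = -0.143152+0.534189i
d^2_{-1,0}: k∈[1..2] ⇒ +0.763097 -0.400802 = +0.362295;  D = +0.220547+0.287431i
d^2_{0,0}: k∈[0..2] ⇒ +0.429862 -0.903106 +0.118585 = -0.354660;  D = -0.354660+0.000000i
d^2_{1,0}: k∈[0..1] ⇒ -0.763097 +0.400802 = -0.362295;  D = -0.220547+0.287431i
d^2_{2,0}: single k=0 term ⇒ +0.553037;  D = -0.143152-0.534189i
Y_2^{m'}(θ=2.5658,φ=4.5982) and Σ D·Y over m':
  (-0.1432+0.5342i)·(-0.1115-0.0259i)  (+0.2205+0.2874i)·(+0.0402-0.3505i)  (-0.3547+0.0000i)·(+0.3503+0.0000i)  (-0.2205+0.2874i)·(-0.0402-0.3505i)  (-0.1432-0.5342i)·(-0.1115+0.0259i)
Y_2^0(R⁻¹ n̂) = +0.154653-0.000000i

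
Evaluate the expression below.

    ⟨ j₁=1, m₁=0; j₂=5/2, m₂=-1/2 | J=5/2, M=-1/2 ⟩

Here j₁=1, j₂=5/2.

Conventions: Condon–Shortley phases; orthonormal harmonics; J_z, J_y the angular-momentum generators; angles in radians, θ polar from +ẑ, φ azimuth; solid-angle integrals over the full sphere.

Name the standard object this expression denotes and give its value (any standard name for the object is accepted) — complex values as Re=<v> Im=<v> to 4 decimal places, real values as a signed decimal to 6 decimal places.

This is a Clebsch–Gordan (vector-coupling) coefficient.
j₁+j₂−J=1  J+j₁−j₂=1  J−j₁+j₂=4  j₁+j₂+J+1=7
(j₁±m₁, j₂±m₂, J±M) = (1,1,2,3,2,3)
P² = 144/35
sum k=0..1:
  [0] +1/4 = 1/4
  [1] −1/6 = -1/6
S = 1/12
C² = P²·S² = 1/35 ; C = +0.169031

Clebsch–Gordan coefficient, +√(1/35) ≈ +0.169031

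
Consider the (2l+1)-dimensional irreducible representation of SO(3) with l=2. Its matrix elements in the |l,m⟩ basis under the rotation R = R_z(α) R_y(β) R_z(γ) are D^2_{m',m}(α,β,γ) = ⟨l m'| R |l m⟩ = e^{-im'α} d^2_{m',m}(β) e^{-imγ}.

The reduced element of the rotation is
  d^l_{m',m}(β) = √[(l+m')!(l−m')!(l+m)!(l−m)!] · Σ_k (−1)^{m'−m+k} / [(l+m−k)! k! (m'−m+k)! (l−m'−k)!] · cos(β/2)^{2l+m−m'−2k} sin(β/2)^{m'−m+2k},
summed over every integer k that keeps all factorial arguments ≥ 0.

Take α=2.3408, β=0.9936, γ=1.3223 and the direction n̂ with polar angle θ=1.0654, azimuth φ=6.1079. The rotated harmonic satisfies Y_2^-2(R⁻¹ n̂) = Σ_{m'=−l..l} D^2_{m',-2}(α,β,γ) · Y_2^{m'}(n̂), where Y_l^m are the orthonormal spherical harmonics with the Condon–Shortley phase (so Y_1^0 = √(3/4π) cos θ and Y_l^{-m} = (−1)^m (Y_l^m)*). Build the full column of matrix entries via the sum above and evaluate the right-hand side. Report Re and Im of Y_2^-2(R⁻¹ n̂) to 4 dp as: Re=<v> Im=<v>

Need the full column D^2_{m',-2} for m'=−2..2 at α=2.3408, β=0.9936, γ=1.3223.
cos(β/2)=0.879112, sin(β/2)=0.476615
d^2_{-2,-2}: single k=0 term ⇒ +0.597279;  D = +0.300801+0.516005i
d^2_{-1,-2}: single k=0 term ⇒ -0.647635;  D = -0.174623+0.623649i
d^2_{0,-2}: single k=0 term ⇒ +0.430031;  D = -0.378006+0.205032i
d^2_{1,-2}: single k=0 term ⇒ -0.190361;  D = -0.181643-0.056946i
d^2_{2,-2}: single k=0 term ⇒ +0.051602;  D = -0.023195-0.046095i
Y_2^{m'}(θ=1.0654,φ=6.1079) and Σ D·Y over m':
  (+0.3008+0.5160i)·(+0.2777+0.1016i)  (-0.1746+0.6236i)·(+0.3223+0.0571i)  (-0.3780+0.2050i)·(-0.0936+0.0000i)  (-0.1816-0.0569i)·(-0.3223+0.0571i)  (-0.0232-0.0461i)·(+0.2777-0.1016i)
Y_2^-2(R⁻¹ n̂) = +0.025315+0.343222i

Re=0.0253 Im=0.3432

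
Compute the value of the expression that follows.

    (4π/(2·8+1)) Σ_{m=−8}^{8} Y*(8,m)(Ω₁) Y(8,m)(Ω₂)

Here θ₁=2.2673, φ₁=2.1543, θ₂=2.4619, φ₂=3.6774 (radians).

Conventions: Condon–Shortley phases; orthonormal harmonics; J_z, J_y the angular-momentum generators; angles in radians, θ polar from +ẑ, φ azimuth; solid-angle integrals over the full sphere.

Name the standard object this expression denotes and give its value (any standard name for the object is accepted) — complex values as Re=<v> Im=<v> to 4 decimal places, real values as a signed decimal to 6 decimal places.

Legendre polynomial (addition theorem), -0.010584

This sum is the spherical-harmonic addition theorem: it equals the Legendre polynomial P_l(cos γ) of the angle γ between the two directions.
Term-by-term m-sum for l=8 (normalisation 4π/17 = 0.739198):
  term(m=-8) = +0.000720+0.000289i   from Y*(Ω₁)=-0.002740-0.061732i, Y(Ω₂)=-0.005188+0.011436i
  term(m=-7) = -0.004211+0.012139i   from Y*(Ω₁)=+0.167293-0.121429i, Y(Ω₂)=-0.050979+0.035559i
  term(m=-6) = -0.071336-0.020991i   from Y*(Ω₁)=+0.371415+0.139560i, Y(Ω₂)=-0.186911+0.013716i
  term(m=-5) = +0.039147-0.161029i   from Y*(Ω₁)=+0.097708+0.428729i, Y(Ω₂)=-0.337268-0.168174i
  term(m=-4) = +0.072033+0.013912i   from Y*(Ω₁)=-0.106036+0.110847i, Y(Ω₂)=-0.259064-0.402020i
  term(m=-3) = +0.010279-0.071346i   from Y*(Ω₁)=+0.272402+0.049489i, Y(Ω₂)=-0.009534-0.260181i
  term(m=-2) = -0.068873-0.006590i   from Y*(Ω₁)=+0.124656+0.291752i, Y(Ω₂)=-0.104393+0.191463i
  term(m=-1) = -0.002585+0.054148i   from Y*(Ω₁)=+0.078223-0.118486i, Y(Ω₂)=-0.328307+0.194930i
  term(m=+0) = +0.035331+0.000000i   from Y*(Ω₁)=+0.340817-0.000000i, Y(Ω₂)=+0.103664+0.000000i
  term(m=+1) = -0.002585-0.054148i   from Y*(Ω₁)=-0.078223-0.118486i, Y(Ω₂)=+0.328307+0.194930i
  term(m=+2) = -0.068873+0.006590i   from Y*(Ω₁)=+0.124656-0.291752i, Y(Ω₂)=-0.104393-0.191463i
  term(m=+3) = +0.010279+0.071346i   from Y*(Ω₁)=-0.272402+0.049489i, Y(Ω₂)=+0.009534-0.260181i
  term(m=+4) = +0.072033-0.013912i   from Y*(Ω₁)=-0.106036-0.110847i, Y(Ω₂)=-0.259064+0.402020i
  term(m=+5) = +0.039147+0.161029i   from Y*(Ω₁)=-0.097708+0.428729i, Y(Ω₂)=+0.337268-0.168174i
  term(m=+6) = -0.071336+0.020991i   from Y*(Ω₁)=+0.371415-0.139560i, Y(Ω₂)=-0.186911-0.013716i
  term(m=+7) = -0.004211-0.012139i   from Y*(Ω₁)=-0.167293-0.121429i, Y(Ω₂)=+0.050979+0.035559i
  term(m=+8) = +0.000720-0.000289i   from Y*(Ω₁)=-0.002740+0.061732i, Y(Ω₂)=-0.005188-0.011436i
Σ over m = -0.014319-0.000000i; ×(4π/17) → -0.010584-0.000000i. Real part: -0.010584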